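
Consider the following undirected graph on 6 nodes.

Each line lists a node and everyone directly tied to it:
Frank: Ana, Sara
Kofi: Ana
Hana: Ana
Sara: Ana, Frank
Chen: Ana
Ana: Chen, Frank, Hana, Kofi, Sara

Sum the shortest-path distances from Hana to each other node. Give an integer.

9

Distances from Hana: Ana:1, Chen:2, Frank:2, Kofi:2, Sara:2.
Sum = 1 + 2 + 2 + 2 + 2 = 9.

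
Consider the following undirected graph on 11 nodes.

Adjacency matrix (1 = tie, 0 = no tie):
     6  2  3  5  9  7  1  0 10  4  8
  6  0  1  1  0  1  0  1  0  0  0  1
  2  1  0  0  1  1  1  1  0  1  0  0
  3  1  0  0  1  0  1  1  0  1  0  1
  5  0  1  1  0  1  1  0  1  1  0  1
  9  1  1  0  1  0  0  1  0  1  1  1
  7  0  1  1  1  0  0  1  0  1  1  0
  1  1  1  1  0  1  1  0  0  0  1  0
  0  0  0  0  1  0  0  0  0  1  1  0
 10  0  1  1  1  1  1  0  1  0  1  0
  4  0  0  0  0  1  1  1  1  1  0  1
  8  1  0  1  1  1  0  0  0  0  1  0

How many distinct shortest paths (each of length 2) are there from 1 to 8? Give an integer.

4

The shortest distance is 2. The length-2 paths are: 1–6–8; 1–3–8; 1–9–8; 1–4–8.
That gives 4 distinct shortest paths.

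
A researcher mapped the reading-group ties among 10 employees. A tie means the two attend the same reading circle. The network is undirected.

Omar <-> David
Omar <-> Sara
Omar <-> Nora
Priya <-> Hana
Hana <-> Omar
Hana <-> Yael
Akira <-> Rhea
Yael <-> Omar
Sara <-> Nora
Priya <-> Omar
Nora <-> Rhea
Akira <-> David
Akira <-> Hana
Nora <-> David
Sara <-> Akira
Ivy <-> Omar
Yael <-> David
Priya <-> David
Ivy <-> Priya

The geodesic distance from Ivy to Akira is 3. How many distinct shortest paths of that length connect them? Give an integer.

5

The shortest distance is 3. The length-3 paths are: Ivy–Omar–Sara–Akira; Ivy–Priya–David–Akira; Ivy–Omar–David–Akira; Ivy–Priya–Hana–Akira; Ivy–Omar–Hana–Akira.
That gives 5 distinct shortest paths.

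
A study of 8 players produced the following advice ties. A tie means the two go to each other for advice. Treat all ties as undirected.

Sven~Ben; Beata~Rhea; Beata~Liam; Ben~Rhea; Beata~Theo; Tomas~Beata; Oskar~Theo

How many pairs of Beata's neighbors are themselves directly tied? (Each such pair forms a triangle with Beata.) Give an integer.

Beata's neighbors are Liam, Rhea, Theo, and Tomas, but none of them are tied to each other, so no triangle contains Beata.

0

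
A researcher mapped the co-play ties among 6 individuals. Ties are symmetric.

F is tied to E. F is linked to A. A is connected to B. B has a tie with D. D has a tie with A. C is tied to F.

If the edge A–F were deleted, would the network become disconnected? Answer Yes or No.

Yes

Without the A–F edge there is no alternate route between A and F, so the network disconnects. It is a bridge.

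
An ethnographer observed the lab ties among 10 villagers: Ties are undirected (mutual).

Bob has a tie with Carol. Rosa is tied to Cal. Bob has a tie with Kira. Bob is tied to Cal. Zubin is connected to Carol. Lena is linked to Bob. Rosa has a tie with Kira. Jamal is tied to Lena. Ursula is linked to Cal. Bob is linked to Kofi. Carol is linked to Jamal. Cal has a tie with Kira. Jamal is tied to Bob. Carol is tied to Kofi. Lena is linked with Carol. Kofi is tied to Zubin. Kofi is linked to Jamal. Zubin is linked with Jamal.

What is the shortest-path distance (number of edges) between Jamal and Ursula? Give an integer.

3

One shortest route is Jamal – Bob – Cal – Ursula, which uses 3 edges, and at distance 2 from Jamal we only reach {Cal, Kira}, which does not include Ursula. So d(Jamal,Ursula) = 3.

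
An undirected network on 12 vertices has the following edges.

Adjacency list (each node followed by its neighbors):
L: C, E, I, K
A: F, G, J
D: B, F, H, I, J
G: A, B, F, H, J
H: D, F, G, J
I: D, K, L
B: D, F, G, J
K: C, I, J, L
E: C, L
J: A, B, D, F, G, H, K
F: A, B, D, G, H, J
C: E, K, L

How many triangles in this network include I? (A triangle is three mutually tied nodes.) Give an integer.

I's neighbors: D, K, and L.
Neighbor pairs that are themselves tied: I–K–L. Each forms one triangle with I, for 1 in total.

1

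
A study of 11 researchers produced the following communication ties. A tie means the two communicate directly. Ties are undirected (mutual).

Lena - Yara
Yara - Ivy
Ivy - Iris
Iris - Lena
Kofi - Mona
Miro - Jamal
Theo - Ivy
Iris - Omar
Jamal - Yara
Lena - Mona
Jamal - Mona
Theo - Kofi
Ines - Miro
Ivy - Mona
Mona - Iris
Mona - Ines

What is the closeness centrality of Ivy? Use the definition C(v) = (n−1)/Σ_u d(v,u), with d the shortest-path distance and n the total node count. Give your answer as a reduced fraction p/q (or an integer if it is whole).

Distances from Ivy: Ines:2, Iris:1, Jamal:2, Kofi:2, Lena:2, Miro:3, Mona:1, Omar:2, Theo:1, Yara:1. Sum = 17.
n = 11, so closeness = 10/17.

10/17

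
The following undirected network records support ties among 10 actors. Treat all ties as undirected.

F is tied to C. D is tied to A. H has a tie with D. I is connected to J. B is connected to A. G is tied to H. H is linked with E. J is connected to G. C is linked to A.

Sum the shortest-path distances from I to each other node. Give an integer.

Distances from I: A:5, B:6, C:6, D:4, E:4, F:7, G:2, H:3, J:1.
Sum = 5 + 6 + 6 + 4 + 4 + 7 + 2 + 3 + 1 = 38.

38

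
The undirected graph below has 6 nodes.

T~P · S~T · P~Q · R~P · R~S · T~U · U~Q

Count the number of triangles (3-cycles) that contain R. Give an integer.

0

R's neighbors are P and S, but none of them are tied to each other, so no triangle contains R.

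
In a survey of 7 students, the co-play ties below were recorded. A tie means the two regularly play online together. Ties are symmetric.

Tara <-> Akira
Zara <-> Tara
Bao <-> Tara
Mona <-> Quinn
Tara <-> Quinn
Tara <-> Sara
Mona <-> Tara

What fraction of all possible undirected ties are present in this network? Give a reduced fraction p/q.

There are 7 edges and 7 nodes, so the maximum possible is C(7,2) = 21.
Density = 7/21 = 1/3.

1/3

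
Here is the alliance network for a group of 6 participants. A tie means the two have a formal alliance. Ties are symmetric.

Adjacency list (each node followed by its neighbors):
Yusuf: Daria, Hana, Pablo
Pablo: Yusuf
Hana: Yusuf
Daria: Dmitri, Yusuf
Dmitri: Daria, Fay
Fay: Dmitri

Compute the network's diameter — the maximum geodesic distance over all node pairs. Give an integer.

Eccentricity of each node (its greatest distance to any other): Daria:2, Dmitri:3, Fay:4, Hana:4, Pablo:4, Yusuf:3.
The maximum eccentricity is 4, realized for instance by the pair Hana–Fay via Hana – Yusuf – Daria – Dmitri – Fay. So the diameter is 4.

4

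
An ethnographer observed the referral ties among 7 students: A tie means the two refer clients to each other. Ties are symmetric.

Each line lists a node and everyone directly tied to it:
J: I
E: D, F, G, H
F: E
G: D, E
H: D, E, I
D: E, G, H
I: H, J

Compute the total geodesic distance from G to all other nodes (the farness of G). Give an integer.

Distances from G: D:1, E:1, F:2, H:2, I:3, J:4.
Sum = 1 + 1 + 2 + 2 + 3 + 4 = 13.

13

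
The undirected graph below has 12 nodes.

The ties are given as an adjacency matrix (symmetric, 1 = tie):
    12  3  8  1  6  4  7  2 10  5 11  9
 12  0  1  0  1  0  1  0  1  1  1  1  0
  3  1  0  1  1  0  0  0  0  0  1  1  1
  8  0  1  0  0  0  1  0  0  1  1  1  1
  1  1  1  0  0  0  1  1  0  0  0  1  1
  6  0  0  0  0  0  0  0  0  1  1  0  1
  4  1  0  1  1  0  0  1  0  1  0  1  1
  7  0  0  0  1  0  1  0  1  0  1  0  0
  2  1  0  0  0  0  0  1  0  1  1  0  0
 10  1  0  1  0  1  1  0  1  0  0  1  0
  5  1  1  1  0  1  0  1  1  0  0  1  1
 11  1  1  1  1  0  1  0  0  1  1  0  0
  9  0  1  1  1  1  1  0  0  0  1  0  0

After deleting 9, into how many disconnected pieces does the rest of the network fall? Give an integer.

1

9's neighbors (1, 3, 4, 5, 6, and 8) remain reachable from one another through other ties, so the rest of the network stays in one piece.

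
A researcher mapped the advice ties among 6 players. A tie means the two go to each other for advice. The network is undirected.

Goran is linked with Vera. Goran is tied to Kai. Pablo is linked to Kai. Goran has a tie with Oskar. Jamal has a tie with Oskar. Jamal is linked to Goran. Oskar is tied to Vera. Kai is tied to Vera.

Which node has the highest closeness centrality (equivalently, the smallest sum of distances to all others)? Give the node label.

Farness (sum of distances to all others) for each node — Goran:6, Jamal:9, Kai:7, Oskar:8, Pablo:11, Vera:7.
The smallest farness is 6, for Goran, so Goran has the highest closeness.

Goran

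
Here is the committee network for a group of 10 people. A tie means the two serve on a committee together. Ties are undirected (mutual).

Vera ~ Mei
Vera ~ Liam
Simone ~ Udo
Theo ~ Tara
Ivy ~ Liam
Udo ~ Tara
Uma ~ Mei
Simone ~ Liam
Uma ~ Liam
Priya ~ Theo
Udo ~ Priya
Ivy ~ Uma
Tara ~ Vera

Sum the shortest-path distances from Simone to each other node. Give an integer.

18

Distances from Simone: Ivy:2, Liam:1, Mei:3, Priya:2, Tara:2, Theo:3, Udo:1, Uma:2, Vera:2.
Sum = 2 + 1 + 3 + 2 + 2 + 3 + 1 + 2 + 2 = 18.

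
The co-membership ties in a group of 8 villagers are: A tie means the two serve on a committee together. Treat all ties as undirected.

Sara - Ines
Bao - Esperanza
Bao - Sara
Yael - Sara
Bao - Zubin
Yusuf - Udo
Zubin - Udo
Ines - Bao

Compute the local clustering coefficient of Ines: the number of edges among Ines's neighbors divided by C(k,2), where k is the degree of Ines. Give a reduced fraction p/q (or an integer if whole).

Ines's neighbors: Bao and Sara (k = 2).
Possible neighbor pairs: C(2,2) = 1. Edges among them: Bao–Sara → e = 1.
Clustering(Ines) = 1/1.

1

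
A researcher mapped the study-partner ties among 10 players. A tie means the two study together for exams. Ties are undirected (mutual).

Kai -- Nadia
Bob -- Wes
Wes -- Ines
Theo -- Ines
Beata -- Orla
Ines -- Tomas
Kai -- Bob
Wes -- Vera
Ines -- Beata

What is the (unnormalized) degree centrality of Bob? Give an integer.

Bob is directly tied to Kai and Wes. That is 2 neighbors, so the degree of Bob is 2.

2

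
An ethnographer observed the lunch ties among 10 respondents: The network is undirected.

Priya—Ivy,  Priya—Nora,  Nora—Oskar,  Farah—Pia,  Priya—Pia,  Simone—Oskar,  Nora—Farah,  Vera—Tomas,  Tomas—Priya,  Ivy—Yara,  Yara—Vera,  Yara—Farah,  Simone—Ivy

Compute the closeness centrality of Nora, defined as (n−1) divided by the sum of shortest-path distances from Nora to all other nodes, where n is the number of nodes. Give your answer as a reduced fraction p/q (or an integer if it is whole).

Distances from Nora: Farah:1, Ivy:2, Oskar:1, Pia:2, Priya:1, Simone:2, Tomas:2, Vera:3, Yara:2. Sum = 16.
n = 10, so closeness = 9/16.

9/16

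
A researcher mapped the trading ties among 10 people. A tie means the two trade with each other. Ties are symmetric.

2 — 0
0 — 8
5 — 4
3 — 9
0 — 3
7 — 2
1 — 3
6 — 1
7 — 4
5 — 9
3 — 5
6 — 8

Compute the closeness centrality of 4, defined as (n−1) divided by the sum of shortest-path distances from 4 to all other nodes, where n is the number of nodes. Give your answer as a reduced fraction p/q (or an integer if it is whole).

Distances from 4: 0:3, 1:3, 2:2, 3:2, 5:1, 6:4, 7:1, 8:4, 9:2. Sum = 22.
n = 10, so closeness = 9/22.

9/22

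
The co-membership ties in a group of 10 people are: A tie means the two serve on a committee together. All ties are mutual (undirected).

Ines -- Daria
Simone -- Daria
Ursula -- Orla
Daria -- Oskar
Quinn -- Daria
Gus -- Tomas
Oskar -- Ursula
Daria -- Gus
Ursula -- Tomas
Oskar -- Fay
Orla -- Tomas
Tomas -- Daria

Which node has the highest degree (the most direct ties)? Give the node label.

Daria

Degrees — Daria:6, Fay:1, Gus:2, Ines:1, Orla:2, Oskar:3, Quinn:1, Simone:1, Tomas:4, Ursula:3.
The maximum is 6, attained only by Daria.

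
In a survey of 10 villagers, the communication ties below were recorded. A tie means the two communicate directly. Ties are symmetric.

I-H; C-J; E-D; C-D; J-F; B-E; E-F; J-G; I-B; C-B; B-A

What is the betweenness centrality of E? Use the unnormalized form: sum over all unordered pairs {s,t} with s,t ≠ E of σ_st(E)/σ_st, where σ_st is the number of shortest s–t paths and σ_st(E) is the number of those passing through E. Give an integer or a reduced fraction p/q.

Pairs whose geodesics pass through E — D–H: 1/2; D–B: 1/2; D–I: 1/2; D–F: 1; D–A: 1/2; H–F: 1; B–F: 1; I–F: 1; F–A: 1.
All other pairs contribute 0.
Summing the contributions gives betweenness(E) = 7.

7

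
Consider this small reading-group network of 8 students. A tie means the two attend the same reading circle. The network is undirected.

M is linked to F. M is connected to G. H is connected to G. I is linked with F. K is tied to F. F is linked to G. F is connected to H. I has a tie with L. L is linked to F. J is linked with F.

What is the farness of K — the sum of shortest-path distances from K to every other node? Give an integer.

Distances from K: F:1, G:2, H:2, I:2, J:2, L:2, M:2.
Sum = 1 + 2 + 2 + 2 + 2 + 2 + 2 = 13.

13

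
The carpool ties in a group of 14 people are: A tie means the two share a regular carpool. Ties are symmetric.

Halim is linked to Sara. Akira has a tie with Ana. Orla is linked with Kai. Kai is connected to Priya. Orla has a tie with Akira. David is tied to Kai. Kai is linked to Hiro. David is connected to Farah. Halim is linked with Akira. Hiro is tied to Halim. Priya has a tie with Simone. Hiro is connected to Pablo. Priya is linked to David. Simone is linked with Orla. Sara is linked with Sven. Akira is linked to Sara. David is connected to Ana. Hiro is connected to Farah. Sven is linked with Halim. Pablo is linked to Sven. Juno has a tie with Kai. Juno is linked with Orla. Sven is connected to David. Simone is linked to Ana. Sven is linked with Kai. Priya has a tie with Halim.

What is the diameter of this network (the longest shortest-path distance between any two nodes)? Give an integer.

4

Eccentricity of each node (its greatest distance to any other): Akira:3, Ana:3, David:2, Farah:3, Halim:3, Hiro:3, Juno:3, Kai:2, Orla:3, Pablo:4, Priya:3, Sara:3, Simone:4, Sven:3.
The maximum eccentricity is 4, realized for instance by the pair Simone–Pablo via Simone – Priya – Kai – Hiro – Pablo. So the diameter is 4.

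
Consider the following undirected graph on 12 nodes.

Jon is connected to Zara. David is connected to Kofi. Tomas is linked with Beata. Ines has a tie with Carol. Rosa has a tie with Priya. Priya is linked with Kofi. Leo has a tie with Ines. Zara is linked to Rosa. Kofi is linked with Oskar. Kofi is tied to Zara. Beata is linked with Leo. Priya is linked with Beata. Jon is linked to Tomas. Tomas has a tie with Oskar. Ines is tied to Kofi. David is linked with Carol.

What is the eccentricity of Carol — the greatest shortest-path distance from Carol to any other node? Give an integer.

Distances from Carol: Beata:3, David:1, Ines:1, Jon:4, Kofi:2, Leo:2, Oskar:3, Priya:3, Rosa:4, Tomas:4, Zara:3.
The largest is 4 (to Jon, Rosa, and Tomas), so the eccentricity of Carol is 4.

4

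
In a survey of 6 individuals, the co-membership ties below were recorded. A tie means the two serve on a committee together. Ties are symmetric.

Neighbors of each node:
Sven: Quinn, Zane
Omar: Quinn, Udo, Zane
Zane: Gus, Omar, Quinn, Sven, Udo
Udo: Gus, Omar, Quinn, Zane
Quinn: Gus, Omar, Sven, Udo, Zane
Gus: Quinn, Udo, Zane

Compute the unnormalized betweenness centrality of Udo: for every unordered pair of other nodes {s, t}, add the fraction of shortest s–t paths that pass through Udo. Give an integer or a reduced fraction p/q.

1/3

Pairs whose geodesics pass through Udo — Gus–Omar: 1/3.
All other pairs contribute 0.
Summing the contributions gives betweenness(Udo) = 1/3.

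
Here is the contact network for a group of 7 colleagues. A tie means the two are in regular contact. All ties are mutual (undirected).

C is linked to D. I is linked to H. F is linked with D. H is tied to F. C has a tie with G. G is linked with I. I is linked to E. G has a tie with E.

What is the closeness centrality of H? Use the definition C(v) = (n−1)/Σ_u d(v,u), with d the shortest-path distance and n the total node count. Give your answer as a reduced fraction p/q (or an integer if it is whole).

Distances from H: C:3, D:2, E:2, F:1, G:2, I:1. Sum = 11.
n = 7, so closeness = 6/11.

6/11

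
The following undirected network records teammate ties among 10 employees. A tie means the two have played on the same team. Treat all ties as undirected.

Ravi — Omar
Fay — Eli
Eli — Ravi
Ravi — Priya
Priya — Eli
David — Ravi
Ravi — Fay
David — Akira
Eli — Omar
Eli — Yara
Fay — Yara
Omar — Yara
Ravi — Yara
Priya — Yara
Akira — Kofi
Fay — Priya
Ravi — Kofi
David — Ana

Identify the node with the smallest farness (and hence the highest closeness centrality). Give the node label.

Ravi

Farness (sum of distances to all others) for each node — Akira:21, Ana:23, David:15, Eli:15, Fay:16, Kofi:17, Omar:17, Priya:16, Ravi:11, Yara:15.
The smallest farness is 11, for Ravi, so Ravi has the highest closeness.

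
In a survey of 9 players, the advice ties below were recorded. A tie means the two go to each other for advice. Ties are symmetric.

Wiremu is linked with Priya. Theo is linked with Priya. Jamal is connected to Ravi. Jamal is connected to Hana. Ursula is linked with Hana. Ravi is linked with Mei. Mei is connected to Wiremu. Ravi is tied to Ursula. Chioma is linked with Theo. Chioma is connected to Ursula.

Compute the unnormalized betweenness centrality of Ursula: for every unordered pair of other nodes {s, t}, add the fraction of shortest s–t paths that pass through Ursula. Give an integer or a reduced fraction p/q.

19/2

Pairs whose geodesics pass through Ursula — Priya–Hana: 1; Theo–Hana: 1; Theo–Jamal: 2/2; Theo–Ravi: 1; Chioma–Hana: 1; Chioma–Jamal: 2/2; Chioma–Ravi: 1; Chioma–Mei: 1; Hana–Ravi: 1/2; Hana–Mei: 1/2; Hana–Wiremu: 1/2.
All other pairs contribute 0.
Summing the contributions gives betweenness(Ursula) = 19/2.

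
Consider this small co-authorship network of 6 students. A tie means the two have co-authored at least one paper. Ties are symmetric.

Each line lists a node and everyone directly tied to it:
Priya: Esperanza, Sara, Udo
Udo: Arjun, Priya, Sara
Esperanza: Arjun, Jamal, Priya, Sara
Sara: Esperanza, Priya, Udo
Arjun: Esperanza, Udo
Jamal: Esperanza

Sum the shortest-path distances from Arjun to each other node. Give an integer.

8

Distances from Arjun: Esperanza:1, Jamal:2, Priya:2, Sara:2, Udo:1.
Sum = 1 + 2 + 2 + 2 + 1 = 8.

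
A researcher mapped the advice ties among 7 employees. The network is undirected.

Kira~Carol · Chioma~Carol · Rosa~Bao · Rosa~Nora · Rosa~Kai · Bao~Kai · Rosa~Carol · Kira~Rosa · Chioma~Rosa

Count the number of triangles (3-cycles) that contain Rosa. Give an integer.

Rosa's neighbors: Bao, Carol, Chioma, Kai, Kira, and Nora.
Neighbor pairs that are themselves tied: Rosa–Bao–Kai; Rosa–Carol–Chioma; Rosa–Carol–Kira. Each forms one triangle with Rosa, for 3 in total.

3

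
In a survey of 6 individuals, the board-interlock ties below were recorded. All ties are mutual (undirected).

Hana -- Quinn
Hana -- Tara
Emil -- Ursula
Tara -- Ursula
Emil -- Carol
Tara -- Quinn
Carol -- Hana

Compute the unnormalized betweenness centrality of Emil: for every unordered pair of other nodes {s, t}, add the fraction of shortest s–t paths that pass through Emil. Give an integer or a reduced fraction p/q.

1

Pairs whose geodesics pass through Emil — Ursula–Carol: 1.
All other pairs contribute 0.
Summing the contributions gives betweenness(Emil) = 1.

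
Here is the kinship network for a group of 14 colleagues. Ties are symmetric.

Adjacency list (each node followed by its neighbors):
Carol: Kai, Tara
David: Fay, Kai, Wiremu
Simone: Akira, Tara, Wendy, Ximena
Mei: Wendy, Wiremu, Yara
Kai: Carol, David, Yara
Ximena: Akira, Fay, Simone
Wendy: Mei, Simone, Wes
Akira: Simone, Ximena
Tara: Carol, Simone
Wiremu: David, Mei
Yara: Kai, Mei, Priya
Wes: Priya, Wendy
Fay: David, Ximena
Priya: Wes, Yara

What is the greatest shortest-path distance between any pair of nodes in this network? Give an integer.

4

Eccentricity of each node (its greatest distance to any other): Akira:4, Carol:4, David:4, Fay:4, Kai:4, Mei:3, Priya:4, Simone:3, Tara:4, Wendy:3, Wes:4, Wiremu:4, Ximena:4, Yara:4.
The maximum eccentricity is 4, realized for instance by the pair Akira–Wiremu via Akira – Ximena – Fay – David – Wiremu. So the diameter is 4.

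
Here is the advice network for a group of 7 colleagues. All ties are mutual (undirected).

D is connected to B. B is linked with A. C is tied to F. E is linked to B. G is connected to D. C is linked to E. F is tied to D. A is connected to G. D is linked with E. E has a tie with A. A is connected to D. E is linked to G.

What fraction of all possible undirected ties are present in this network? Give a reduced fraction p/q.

There are 12 edges and 7 nodes, so the maximum possible is C(7,2) = 21.
Density = 12/21 = 4/7.

4/7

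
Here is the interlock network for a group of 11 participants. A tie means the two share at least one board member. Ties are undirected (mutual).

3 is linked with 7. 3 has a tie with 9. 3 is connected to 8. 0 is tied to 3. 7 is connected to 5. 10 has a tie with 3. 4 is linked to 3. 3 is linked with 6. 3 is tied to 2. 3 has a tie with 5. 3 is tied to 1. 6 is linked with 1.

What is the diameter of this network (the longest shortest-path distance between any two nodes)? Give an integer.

Eccentricity of each node (its greatest distance to any other): 0:2, 1:2, 2:2, 3:1, 4:2, 5:2, 6:2, 7:2, 8:2, 9:2, 10:2.
The maximum eccentricity is 2, realized for instance by the pair 4–1 via 4 – 3 – 1. So the diameter is 2.

2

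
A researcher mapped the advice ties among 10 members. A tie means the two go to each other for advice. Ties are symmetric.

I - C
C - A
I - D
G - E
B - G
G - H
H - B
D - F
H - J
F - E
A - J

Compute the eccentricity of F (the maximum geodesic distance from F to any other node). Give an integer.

Distances from F: A:4, B:3, C:3, D:1, E:1, G:2, H:3, I:2, J:4.
The largest is 4 (to J and A), so the eccentricity of F is 4.

4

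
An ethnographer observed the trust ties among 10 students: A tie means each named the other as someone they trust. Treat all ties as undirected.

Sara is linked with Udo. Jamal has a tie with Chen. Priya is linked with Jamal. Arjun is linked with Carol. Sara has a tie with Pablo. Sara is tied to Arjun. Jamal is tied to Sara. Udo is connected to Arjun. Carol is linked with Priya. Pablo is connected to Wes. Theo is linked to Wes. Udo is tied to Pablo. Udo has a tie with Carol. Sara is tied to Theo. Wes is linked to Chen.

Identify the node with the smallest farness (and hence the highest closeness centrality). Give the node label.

Farness (sum of distances to all others) for each node — Arjun:17, Carol:18, Chen:19, Jamal:15, Pablo:16, Priya:19, Sara:13, Theo:18, Udo:15, Wes:18.
The smallest farness is 13, for Sara, so Sara has the highest closeness.

Sara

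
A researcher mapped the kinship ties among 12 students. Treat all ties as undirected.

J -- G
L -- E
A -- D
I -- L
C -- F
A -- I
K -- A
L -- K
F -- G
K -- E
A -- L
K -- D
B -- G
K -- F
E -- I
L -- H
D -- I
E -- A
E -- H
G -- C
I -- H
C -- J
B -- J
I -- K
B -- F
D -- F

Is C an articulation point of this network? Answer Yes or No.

No

Even without C, every remaining node can still reach every other (the residual graph is connected), so C is not a cut vertex.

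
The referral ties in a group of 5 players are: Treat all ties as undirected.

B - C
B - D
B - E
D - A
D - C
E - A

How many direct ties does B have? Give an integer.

B is directly tied to C, D, and E. That is 3 neighbors, so the degree of B is 3.

3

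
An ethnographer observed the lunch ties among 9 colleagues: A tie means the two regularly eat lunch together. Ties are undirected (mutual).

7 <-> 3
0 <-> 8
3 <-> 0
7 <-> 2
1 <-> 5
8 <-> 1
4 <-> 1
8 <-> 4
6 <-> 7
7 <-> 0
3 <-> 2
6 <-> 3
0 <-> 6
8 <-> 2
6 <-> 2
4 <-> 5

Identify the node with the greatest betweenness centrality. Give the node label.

Unnormalized betweenness of each node: 0:6, 1:3, 2:6, 3:1/4, 4:3, 5:0, 6:1/4, 7:1/4, 8:61/4.
8 has the largest value, 61/4, making it the main broker — the node through which the most shortest paths run.

8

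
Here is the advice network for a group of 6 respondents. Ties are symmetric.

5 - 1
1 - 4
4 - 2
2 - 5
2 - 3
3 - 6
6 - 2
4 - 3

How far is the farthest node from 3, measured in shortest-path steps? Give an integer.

2

Distances from 3: 1:2, 2:1, 4:1, 5:2, 6:1.
The largest is 2 (to 1 and 5), so the eccentricity of 3 is 2.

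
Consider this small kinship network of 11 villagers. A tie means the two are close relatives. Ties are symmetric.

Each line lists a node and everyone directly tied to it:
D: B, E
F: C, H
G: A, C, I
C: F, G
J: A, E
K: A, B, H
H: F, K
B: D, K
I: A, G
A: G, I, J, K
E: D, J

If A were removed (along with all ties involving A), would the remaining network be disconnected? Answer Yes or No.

Even without A, every remaining node can still reach every other (the residual graph is connected), so A is not a cut vertex.

No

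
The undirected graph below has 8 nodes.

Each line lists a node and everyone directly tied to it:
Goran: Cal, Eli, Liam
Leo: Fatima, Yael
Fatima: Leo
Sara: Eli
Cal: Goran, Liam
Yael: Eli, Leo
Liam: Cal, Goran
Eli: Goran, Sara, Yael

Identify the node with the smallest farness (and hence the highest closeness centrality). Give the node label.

Eli

Farness (sum of distances to all others) for each node — Cal:19, Eli:12, Fatima:24, Goran:14, Leo:18, Liam:19, Sara:18, Yael:14.
The smallest farness is 12, for Eli, so Eli has the highest closeness.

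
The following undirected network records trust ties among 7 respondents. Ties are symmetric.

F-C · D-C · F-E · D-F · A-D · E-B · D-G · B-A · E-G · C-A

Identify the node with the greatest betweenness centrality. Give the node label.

Unnormalized betweenness of each node: A:2, B:1, C:1/2, D:3, E:5/2, F:3/2, G:1/2.
D has the largest value, 3, making it the main broker — the node through which the most shortest paths run.

D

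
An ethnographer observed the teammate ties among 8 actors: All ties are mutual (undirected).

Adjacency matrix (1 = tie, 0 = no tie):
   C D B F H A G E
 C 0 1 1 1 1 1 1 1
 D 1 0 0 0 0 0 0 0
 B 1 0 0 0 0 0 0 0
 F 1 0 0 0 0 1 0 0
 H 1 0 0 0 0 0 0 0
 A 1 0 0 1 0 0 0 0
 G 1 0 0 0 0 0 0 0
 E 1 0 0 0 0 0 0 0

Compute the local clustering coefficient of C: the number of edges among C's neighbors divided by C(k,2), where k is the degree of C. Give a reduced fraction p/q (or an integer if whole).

1/21

C's neighbors: A, B, D, E, F, G, and H (k = 7).
Possible neighbor pairs: C(7,2) = 21. Edges among them: A–F → e = 1.
Clustering(C) = 1/21.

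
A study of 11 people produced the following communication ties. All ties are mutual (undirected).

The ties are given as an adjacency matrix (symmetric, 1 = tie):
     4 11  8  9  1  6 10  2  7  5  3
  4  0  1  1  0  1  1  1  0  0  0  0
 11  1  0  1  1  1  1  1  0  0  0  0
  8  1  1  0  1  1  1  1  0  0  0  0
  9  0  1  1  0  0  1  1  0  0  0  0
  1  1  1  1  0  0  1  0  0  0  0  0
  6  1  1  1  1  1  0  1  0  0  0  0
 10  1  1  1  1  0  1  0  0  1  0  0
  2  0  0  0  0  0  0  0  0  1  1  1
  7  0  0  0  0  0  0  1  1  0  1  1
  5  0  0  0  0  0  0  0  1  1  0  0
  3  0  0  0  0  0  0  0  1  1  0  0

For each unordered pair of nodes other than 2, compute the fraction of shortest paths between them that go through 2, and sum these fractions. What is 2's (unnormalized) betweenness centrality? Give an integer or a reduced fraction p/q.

1/2

Pairs whose geodesics pass through 2 — 5–3: 1/2.
All other pairs contribute 0.
Summing the contributions gives betweenness(2) = 1/2.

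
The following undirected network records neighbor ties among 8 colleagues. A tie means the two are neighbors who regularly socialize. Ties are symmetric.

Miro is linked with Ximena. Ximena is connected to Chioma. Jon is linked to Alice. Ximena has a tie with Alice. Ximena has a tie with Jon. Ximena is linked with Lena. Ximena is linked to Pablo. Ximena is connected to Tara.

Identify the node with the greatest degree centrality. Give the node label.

Degrees — Alice:2, Chioma:1, Jon:2, Lena:1, Miro:1, Pablo:1, Tara:1, Ximena:7.
The maximum is 7, attained only by Ximena.

Ximena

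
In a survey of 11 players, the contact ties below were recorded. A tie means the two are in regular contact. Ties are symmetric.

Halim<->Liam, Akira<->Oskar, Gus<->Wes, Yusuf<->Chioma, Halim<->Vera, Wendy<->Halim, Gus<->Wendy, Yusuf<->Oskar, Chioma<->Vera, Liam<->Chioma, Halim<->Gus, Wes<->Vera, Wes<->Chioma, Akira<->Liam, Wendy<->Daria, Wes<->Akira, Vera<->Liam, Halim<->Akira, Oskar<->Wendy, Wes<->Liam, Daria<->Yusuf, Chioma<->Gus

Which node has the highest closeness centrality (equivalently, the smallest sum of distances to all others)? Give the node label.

Farness (sum of distances to all others) for each node — Akira:17, Chioma:15, Daria:22, Gus:16, Halim:16, Liam:16, Oskar:18, Vera:18, Wendy:16, Wes:16, Yusuf:18.
The smallest farness is 15, for Chioma, so Chioma has the highest closeness.

Chioma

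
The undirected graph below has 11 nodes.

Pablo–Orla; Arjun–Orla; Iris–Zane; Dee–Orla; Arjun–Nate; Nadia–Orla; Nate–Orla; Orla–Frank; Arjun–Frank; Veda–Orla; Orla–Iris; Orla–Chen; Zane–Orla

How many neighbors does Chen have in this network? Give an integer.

1

Chen is directly tied to Orla. That is 1 neighbor, so the degree of Chen is 1.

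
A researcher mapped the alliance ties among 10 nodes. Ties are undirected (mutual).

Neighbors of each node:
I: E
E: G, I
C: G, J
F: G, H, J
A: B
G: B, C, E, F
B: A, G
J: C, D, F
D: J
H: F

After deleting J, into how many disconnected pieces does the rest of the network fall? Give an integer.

2

Without J, the remaining ties split the others into: {A, B, C, E, F, G, H, I}; {D}.
That's 2 separate components.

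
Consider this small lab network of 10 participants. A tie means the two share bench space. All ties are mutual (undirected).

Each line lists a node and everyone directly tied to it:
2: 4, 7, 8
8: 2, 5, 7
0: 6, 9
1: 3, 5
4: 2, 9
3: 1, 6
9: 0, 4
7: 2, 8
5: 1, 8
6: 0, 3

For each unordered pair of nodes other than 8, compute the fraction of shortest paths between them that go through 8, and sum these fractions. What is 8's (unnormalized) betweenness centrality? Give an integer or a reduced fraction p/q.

19/2

Pairs whose geodesics pass through 8 — 6–7: 1/2; 9–5: 1; 4–5: 1; 4–1: 1; 2–5: 1; 2–1: 1; 2–3: 1; 7–5: 1; 7–1: 1; 7–3: 1.
All other pairs contribute 0.
Summing the contributions gives betweenness(8) = 19/2.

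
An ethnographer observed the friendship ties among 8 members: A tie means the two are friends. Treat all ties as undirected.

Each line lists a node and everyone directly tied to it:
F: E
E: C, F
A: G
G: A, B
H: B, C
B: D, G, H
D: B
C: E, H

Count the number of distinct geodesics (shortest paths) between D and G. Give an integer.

The shortest distance is 2, and the only length-2 path is D–B–G. So there is exactly 1 shortest path.

1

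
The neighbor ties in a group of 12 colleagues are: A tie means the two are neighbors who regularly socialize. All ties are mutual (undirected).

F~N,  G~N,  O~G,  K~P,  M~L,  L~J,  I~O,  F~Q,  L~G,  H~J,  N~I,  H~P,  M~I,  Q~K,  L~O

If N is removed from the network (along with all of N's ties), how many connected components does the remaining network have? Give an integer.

N's neighbors (F, G, and I) remain reachable from one another through other ties, so the rest of the network stays in one piece.

1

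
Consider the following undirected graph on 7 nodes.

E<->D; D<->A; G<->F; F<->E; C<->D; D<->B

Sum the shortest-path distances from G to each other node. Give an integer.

18

Distances from G: A:4, B:4, C:4, D:3, E:2, F:1.
Sum = 4 + 4 + 4 + 3 + 2 + 1 = 18.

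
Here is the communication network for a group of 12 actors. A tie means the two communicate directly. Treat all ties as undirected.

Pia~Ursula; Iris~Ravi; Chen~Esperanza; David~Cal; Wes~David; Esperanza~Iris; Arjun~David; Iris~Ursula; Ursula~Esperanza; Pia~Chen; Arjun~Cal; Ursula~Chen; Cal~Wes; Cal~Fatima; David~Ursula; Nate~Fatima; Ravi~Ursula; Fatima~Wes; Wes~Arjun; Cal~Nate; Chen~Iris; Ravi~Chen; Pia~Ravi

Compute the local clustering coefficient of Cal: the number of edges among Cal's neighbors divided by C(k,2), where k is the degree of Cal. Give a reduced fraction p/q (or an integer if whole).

1/2

Cal's neighbors: Arjun, David, Fatima, Nate, and Wes (k = 5).
Possible neighbor pairs: C(5,2) = 10. Edges among them: Arjun–David, Arjun–Wes, David–Wes, Fatima–Nate, Fatima–Wes → e = 5.
Clustering(Cal) = 5/10 = 1/2.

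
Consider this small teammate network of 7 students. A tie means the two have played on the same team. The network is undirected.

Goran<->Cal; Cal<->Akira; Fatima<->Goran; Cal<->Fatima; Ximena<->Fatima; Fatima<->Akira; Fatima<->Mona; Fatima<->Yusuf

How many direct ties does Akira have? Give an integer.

2

Akira is directly tied to Cal and Fatima. That is 2 neighbors, so the degree of Akira is 2.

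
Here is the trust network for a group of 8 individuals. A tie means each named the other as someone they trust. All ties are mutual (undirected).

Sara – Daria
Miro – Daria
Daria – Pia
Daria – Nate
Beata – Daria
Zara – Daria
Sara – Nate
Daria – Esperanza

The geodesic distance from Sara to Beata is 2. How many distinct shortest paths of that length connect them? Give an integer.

The shortest distance is 2, and the only length-2 path is Sara–Daria–Beata. So there is exactly 1 shortest path.

1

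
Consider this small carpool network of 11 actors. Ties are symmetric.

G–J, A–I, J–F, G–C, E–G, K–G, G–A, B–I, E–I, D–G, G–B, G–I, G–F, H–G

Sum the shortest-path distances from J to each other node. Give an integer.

Distances from J: A:2, B:2, C:2, D:2, E:2, F:1, G:1, H:2, I:2, K:2.
Sum = 2 + 2 + 2 + 2 + 2 + 1 + 1 + 2 + 2 + 2 = 18.

18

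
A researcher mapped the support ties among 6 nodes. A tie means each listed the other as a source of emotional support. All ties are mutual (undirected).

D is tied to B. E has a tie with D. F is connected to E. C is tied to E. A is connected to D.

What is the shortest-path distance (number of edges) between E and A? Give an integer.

2

One shortest route is E – D – A, which uses 2 edges, and E and A are not directly tied, so nothing shorter exists. So d(E,A) = 2.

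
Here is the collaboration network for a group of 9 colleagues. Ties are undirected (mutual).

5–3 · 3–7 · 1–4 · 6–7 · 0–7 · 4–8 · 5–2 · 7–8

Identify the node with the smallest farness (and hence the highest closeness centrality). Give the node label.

Farness (sum of distances to all others) for each node — 0:21, 1:29, 2:29, 3:17, 4:22, 5:22, 6:21, 7:14, 8:17.
The smallest farness is 14, for 7, so 7 has the highest closeness.

7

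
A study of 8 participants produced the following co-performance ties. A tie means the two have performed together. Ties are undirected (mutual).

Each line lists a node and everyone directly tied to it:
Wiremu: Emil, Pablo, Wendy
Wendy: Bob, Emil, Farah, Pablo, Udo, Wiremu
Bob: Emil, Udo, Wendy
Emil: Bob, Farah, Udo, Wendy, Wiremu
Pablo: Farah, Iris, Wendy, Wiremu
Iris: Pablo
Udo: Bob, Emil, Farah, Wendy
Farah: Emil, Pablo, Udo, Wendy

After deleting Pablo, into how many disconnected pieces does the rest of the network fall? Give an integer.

Without Pablo, the remaining ties split the others into: {Bob, Emil, Farah, Udo, Wendy, Wiremu}; {Iris}.
That's 2 separate components.

2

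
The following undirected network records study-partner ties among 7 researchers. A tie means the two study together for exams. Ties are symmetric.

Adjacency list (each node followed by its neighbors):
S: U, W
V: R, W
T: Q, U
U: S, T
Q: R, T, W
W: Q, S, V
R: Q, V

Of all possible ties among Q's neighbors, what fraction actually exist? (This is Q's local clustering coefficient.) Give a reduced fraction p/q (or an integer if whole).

0

Q's neighbors: R, T, and W (k = 3).
Possible neighbor pairs: C(3,2) = 3. Edges among them: none → e = 0.
Clustering(Q) = 0/3 = 0.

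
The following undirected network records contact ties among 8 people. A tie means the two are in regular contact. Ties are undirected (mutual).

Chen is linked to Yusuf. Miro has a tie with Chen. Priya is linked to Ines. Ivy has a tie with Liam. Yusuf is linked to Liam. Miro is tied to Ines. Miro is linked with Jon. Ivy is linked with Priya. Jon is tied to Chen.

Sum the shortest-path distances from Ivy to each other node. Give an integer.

16

Distances from Ivy: Chen:3, Ines:2, Jon:4, Liam:1, Miro:3, Priya:1, Yusuf:2.
Sum = 3 + 2 + 4 + 1 + 3 + 1 + 2 = 16.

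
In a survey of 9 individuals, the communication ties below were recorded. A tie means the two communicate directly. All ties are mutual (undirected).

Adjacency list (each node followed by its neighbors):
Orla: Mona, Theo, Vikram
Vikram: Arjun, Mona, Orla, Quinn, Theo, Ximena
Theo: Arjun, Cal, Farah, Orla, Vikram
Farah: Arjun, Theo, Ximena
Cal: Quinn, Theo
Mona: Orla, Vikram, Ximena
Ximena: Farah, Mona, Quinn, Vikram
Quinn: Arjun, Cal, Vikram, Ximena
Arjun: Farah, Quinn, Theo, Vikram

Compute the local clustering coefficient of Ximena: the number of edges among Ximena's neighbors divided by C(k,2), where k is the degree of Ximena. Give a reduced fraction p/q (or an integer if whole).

Ximena's neighbors: Farah, Mona, Quinn, and Vikram (k = 4).
Possible neighbor pairs: C(4,2) = 6. Edges among them: Mona–Vikram, Quinn–Vikram → e = 2.
Clustering(Ximena) = 2/6 = 1/3.

1/3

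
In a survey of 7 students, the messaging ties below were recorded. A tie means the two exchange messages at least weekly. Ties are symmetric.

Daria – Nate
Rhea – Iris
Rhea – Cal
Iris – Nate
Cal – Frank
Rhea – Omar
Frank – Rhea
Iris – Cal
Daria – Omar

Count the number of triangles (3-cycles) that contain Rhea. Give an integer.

Rhea's neighbors: Cal, Frank, Iris, and Omar.
Neighbor pairs that are themselves tied: Rhea–Cal–Frank; Rhea–Cal–Iris. Each forms one triangle with Rhea, for 2 in total.

2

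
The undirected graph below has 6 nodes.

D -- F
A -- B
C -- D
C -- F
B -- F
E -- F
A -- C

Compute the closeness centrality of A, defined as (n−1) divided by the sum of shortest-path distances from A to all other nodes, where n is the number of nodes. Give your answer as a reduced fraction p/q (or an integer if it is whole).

Distances from A: B:1, C:1, D:2, E:3, F:2. Sum = 9.
n = 6, so closeness = 5/9.

5/9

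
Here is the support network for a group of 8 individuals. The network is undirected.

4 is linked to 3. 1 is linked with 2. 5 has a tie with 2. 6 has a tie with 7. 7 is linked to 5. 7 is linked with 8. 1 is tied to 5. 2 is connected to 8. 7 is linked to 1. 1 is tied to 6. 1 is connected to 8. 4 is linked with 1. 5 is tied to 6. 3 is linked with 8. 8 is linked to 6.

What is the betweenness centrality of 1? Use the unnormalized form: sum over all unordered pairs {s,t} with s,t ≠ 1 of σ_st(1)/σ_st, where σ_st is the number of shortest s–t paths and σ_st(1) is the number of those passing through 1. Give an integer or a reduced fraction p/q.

349/60

Pairs whose geodesics pass through 1 — 3–5: 2/5; 4–7: 1; 4–6: 1; 4–2: 1; 4–8: 1/2; 4–5: 1; 7–2: 1/3; 6–2: 1/3; 8–5: 1/4.
All other pairs contribute 0.
Summing the contributions gives betweenness(1) = 349/60.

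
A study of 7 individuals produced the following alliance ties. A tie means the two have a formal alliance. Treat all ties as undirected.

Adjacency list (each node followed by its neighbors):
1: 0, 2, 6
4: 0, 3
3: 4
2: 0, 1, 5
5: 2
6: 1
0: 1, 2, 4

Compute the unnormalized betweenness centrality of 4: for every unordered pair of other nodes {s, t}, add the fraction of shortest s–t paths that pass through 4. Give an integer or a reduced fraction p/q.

Pairs whose geodesics pass through 4 — 2–3: 1; 5–3: 1; 3–1: 1; 3–6: 1; 3–0: 1.
All other pairs contribute 0.
Summing the contributions gives betweenness(4) = 5.

5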